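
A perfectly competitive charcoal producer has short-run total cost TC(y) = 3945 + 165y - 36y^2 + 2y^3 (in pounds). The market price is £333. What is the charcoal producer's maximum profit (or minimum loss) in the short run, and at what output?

AVC = 165 - 36y + 2y^2 has its minimum £3 at y = 9; price £333 clears that bar, so the firm operates.
MC = 165 - 72y + 6y^2. Setting P = MC and taking the root on the rising branch gives y* = 14.
TR = 333·14 = 4662. TC = 3945 + 742 = 4687. Profit = 4662 − 4687 = -£25.
That loss of £25 beats the £3945 the firm would lose by shutting down; producing recovers £3920 of fixed cost.

Profit = -£25 at y = 14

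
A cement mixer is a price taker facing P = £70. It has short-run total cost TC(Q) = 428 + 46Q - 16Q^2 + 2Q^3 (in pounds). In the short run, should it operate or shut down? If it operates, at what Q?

Strip out fixed cost: VC = 46Q - 16Q^2 + 2Q^3. Then AVC = 46 - 16Q + 2Q^2 and MC = 46 - 32Q + 6Q^2.
AVC hits its minimum where MC = AVC, at Q = 4, giving min AVC = 46 - 16·4 + 2·4^2 = £14.
Because £70 ≥ £14, revenue can cover variable cost; the firm operates.
P = MC gives -24 - 32Q + 6Q^2 = 0, with roots -2/3 and 6. Take the larger (rising MC): Q* = 6.
Check: AVC at Q = 6 is £22 ≤ P, so revenue covers variable cost.
Profit = P·Q − TC = 70·6 − 560 = -£140, a loss, but smaller than the £428 fixed cost the firm would lose by shutting down.

Produce at Q = 6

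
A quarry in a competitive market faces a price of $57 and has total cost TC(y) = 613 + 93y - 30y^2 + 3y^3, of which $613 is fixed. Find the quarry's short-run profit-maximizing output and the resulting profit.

AVC = 93 - 30y + 3y^2 has its minimum $18 at y = 5; price $57 clears that bar, so the firm operates.
MC = 93 - 60y + 9y^2. Setting P = MC and taking the root on the rising branch gives y* = 6.
TR = 57·6 = 342. TC = 613 + 126 = 739. Profit = 342 − 739 = -$397.
That loss of $397 beats the $613 the firm would lose by shutting down; producing recovers $216 of fixed cost.

Profit = -$397 at y = 6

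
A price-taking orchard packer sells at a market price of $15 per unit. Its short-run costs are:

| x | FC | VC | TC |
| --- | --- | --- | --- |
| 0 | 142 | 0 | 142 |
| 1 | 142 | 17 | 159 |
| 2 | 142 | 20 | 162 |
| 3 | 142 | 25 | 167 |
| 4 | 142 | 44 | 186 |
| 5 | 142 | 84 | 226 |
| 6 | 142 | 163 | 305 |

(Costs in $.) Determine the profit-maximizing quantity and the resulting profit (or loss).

Tabulate TR − TC: x=0: -142; x=1: -144; x=2: -132; x=3: -122; x=4: -126; x=5: -151; x=6: -215.
Profit is maximized at x = 3. AVC there is 25/3 = $8.33 ≤ P, so producing beats shutting down (which would give -$142).

x = 3; profit = -$122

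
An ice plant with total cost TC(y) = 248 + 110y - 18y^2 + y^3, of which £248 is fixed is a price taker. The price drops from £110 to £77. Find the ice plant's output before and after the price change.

Output falls from 12 to 11

MC = 110 - 36y + 3y^2; the shutdown threshold is min AVC = £29 (at y = 9).
With P = £110 above the shutdown price, P = MC gives y = 12.
At P = £77 ≥ min AVC, set P = MC: y = 11. The firm stays open but cuts output.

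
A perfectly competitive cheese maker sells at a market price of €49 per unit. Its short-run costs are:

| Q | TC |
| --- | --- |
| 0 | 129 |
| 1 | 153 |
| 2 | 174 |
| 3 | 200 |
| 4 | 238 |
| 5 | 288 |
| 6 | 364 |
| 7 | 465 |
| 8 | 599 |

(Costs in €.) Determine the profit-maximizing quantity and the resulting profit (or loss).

Profit at each row (π = 49Q − TC): Q=0: -129; Q=1: -104; Q=2: -76; Q=3: -53; Q=4: -42; Q=5: -43; Q=6: -70; Q=7: -122; Q=8: -207.
Profit is maximized at Q = 4. AVC there is 109/4 = €27.25 ≤ P, so producing beats shutting down (which would give -€129).

Q = 4; profit = -€42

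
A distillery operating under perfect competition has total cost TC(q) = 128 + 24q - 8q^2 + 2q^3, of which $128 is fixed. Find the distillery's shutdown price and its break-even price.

Shutdown price = $16; break-even price = $56

AVC = 24 - 8q + 2q^2; minimized at q = 2, giving min AVC = $16. That is the shutdown price.
ATC = 128/q + 24 - 8q + 2q^2. Setting dATC/dq = −128/q^2 − 8 + 4q = 0 gives q = 4 (since 4·4^3 − 8·4^2 = 128).
min ATC = 128/4 + 24 − 8·4 + 2·4^2 = $56. That is the break-even price.
Between these two prices the firm operates at a loss; above $56 it earns a profit.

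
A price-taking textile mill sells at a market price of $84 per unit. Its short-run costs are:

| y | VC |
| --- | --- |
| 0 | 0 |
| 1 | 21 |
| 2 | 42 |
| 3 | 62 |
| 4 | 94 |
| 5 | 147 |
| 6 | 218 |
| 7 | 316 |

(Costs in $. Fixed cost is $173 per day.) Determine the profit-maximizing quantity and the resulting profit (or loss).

Profit at each row (π = 84y − TC): y=0: -173; y=1: -110; y=2: -47; y=3: 17; y=4: 69; y=5: 100; y=6: 113; y=7: 99.
Profit is maximized at y = 6. AVC there is 218/6 = $36.33 ≤ P, so producing beats shutting down (which would give -$173).

y = 6; profit = $113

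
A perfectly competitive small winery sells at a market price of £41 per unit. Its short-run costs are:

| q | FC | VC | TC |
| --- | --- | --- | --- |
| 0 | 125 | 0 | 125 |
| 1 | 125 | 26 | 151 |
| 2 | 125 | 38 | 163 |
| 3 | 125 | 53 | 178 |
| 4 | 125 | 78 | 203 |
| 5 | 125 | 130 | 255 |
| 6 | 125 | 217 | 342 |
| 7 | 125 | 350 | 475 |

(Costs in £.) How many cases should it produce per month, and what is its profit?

Tabulate TR − TC: q=0: -125; q=1: -110; q=2: -81; q=3: -55; q=4: -39; q=5: -50; q=6: -96; q=7: -188.
Profit is maximized at q = 4. AVC there is 78/4 = £19.50 ≤ P, so producing beats shutting down (which would give -£125).

q = 4; profit = -£39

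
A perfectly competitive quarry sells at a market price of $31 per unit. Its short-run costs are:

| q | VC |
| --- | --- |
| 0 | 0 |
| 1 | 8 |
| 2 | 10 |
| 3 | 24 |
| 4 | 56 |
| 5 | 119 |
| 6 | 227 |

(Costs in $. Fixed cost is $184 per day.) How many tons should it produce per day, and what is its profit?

Tabulate TR − TC: q=0: -184; q=1: -161; q=2: -132; q=3: -115; q=4: -116; q=5: -148; q=6: -225.
Profit is maximized at q = 3. AVC there is 24/3 = $8 ≤ P, so producing beats shutting down (which would give -$184).

q = 3; profit = -$115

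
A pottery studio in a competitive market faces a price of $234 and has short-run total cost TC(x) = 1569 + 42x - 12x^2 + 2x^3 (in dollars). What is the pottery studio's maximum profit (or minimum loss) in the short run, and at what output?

Profit = -$289 at x = 8

AVC = 42 - 12x + 2x^2; min AVC = $24 at x = 3. Since P = $234 ≥ min AVC, the firm produces.
MC = 42 - 24x + 6x^2. Setting P = MC and taking the root on the rising branch gives x* = 8.
TR = 234·8 = 1872. TC = 1569 + 592 = 2161. Profit = 1872 − 2161 = -$289.
Shutting down would mean losing the fixed cost of $1569, so operating at a loss of $289 is better by $1280.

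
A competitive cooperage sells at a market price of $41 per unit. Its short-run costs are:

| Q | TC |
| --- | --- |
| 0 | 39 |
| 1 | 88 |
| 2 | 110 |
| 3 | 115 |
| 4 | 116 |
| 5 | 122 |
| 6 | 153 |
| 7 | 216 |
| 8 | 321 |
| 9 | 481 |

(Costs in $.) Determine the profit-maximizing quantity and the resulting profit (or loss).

Tabulate TR − TC: Q=0: -39; Q=1: -47; Q=2: -28; Q=3: 8; Q=4: 48; Q=5: 83; Q=6: 93; Q=7: 71; Q=8: 7; Q=9: -112.
Profit is maximized at Q = 6. AVC there is 114/6 = $19 ≤ P, so producing beats shutting down (which would give -$39).

Q = 6; profit = $93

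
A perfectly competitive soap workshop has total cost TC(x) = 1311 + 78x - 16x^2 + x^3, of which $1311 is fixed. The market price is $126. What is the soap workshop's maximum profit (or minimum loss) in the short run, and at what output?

Profit = -$159 at x = 12

AVC = 78 - 16x + x^2; min AVC = $14 at x = 8. Since P = $126 ≥ min AVC, the firm produces.
With MC = 78 - 32x + 3x^2, P = MC on the upward-sloping part at x* = 12.
TR = 126·12 = 1512. TC = 1311 + 360 = 1671. Profit = 1512 − 1671 = -$159.
That loss of $159 beats the $1311 the firm would lose by shutting down; producing recovers $1152 of fixed cost.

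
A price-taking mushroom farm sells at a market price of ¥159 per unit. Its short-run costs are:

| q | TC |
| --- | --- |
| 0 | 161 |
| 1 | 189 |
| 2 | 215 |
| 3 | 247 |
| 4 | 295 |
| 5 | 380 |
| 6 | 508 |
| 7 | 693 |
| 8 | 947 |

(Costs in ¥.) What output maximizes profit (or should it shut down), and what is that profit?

Profit at each row (π = 159q − TC): q=0: -161; q=1: -30; q=2: 103; q=3: 230; q=4: 341; q=5: 415; q=6: 446; q=7: 420; q=8: 325.
Profit is maximized at q = 6. AVC there is 347/6 = ¥57.83 ≤ P, so producing beats shutting down (which would give -¥161).

q = 6; profit = ¥446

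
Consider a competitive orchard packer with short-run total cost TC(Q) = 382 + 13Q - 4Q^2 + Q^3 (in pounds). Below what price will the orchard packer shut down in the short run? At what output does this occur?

£9 per unit, at Q = 2

The firm shuts down when price falls below the minimum of average variable cost. AVC = VC/Q = 13 - 4Q + Q^2.
dAVC/dQ = -4 + 2Q = 0 gives Q = 2. min AVC = 13 - 4·2 + 2^2 = 9.
The firm shuts down for any P below £9.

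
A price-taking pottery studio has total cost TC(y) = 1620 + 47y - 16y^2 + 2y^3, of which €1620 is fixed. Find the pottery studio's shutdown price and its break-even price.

Shutdown price = €15; break-even price = €245

Shutdown price = min AVC. AVC = 47 - 16y + 2y^2, with vertex at y = 4 and minimum €15.
ATC = 1620/y + 47 - 16y + 2y^2. Setting dATC/dy = −1620/y^2 − 16 + 4y = 0 gives y = 9 (since 4·9^3 − 16·9^2 = 1620).
min ATC = 1620/9 + 47 − 16·9 + 2·9^2 = €245. That is the break-even price.
For €15 ≤ P < €245 the firm produces at a loss; below €15 it shuts down.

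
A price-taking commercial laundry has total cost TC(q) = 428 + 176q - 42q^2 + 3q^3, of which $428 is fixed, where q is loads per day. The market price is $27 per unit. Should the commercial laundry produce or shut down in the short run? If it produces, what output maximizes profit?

Strip out fixed cost: VC = 176q - 42q^2 + 3q^3. Then AVC = 176 - 42q + 3q^2 and MC = 176 - 84q + 9q^2.
The AVC parabola has its vertex at q = 42/6 = 7, where AVC = 176 - 42·7 + 3·7^2 = $29.
Since P = $27 < min AVC = $29, price fails to cover variable cost at any output.
Best response: produce nothing and absorb the $428 fixed cost.

Shut down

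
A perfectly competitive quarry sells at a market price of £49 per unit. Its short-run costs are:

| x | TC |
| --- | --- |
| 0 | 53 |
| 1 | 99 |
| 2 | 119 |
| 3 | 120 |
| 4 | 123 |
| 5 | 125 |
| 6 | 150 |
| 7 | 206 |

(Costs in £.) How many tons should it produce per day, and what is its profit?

x = 6; profit = £144

Profit at each row (π = 49x − TC): x=0: -53; x=1: -50; x=2: -21; x=3: 27; x=4: 73; x=5: 120; x=6: 144; x=7: 137.
Profit is maximized at x = 6. AVC there is 97/6 = £16.17 ≤ P, so producing beats shutting down (which would give -£53).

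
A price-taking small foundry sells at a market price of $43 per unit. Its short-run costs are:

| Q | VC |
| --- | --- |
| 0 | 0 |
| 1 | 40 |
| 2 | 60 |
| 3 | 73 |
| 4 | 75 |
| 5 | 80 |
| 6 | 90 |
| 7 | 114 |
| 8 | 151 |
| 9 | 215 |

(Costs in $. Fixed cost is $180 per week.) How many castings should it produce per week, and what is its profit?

Q = 8; profit = $13

Profit at each row (π = 43Q − TC): Q=0: -180; Q=1: -177; Q=2: -154; Q=3: -124; Q=4: -83; Q=5: -45; Q=6: -12; Q=7: 7; Q=8: 13; Q=9: -8.
Profit is maximized at Q = 8. AVC there is 151/8 = $18.88 ≤ P, so producing beats shutting down (which would give -$180).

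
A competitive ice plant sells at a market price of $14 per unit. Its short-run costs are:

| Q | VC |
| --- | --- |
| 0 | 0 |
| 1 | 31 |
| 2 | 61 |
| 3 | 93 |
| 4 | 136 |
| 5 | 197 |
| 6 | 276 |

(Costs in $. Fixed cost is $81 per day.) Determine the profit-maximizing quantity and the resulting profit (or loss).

Tabulate TR − TC: Q=0: -81; Q=1: -98; Q=2: -114; Q=3: -132; Q=4: -161; Q=5: -208; Q=6: -273.
Profit is highest at Q = 0. Equivalently, the lowest AVC in the table is 61/2 ≈ $30.50 at Q = 2, and P = $14 falls below it — price never covers variable cost, so the firm shuts down and loses only its fixed cost.

Q = 0 (shut down); profit = -$81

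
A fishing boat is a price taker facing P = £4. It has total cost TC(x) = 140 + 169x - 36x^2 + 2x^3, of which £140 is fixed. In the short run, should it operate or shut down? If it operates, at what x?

Strip out fixed cost: VC = 169x - 36x^2 + 2x^3. Then AVC = 169 - 36x + 2x^2 and MC = 169 - 72x + 6x^2.
AVC is minimized where dAVC/dx = -36 + 4x = 0, at x = 9; min AVC = 169 - 36·9 + 2·9^2 = £7.
Since P = £4 < min AVC = £7, price fails to cover variable cost at any output.
Shutting down limits the loss to fixed cost, £140.

Shut down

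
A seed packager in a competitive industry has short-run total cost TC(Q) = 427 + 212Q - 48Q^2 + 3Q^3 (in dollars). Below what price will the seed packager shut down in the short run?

$20 per unit

The shutdown price is the minimum of AVC. VC = 212Q - 48Q^2 + 3Q^3, so AVC = 212 - 48Q + 3Q^2.
At the minimum of AVC, MC = AVC. MC = 212 - 96Q + 9Q^2; setting MC = AVC gives 6Q^2 - 48Q = 0, so Q = 8. min AVC = 20.
For P < $20 the firm produces nothing.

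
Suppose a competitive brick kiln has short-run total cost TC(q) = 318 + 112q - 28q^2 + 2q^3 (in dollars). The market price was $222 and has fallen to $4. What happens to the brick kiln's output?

AVC = 112 - 28q + 2q^2, minimized at q = 7 where min AVC = $14. MC = 112 - 56q + 6q^2.
At P = $222 ≥ min AVC, set P = MC on the rising branch: q = 11.
At P = $4 < min AVC = $14, price no longer covers variable cost at any output, so the firm shuts down: q = 0.

Output falls from 11 to 0 (the firm shuts down)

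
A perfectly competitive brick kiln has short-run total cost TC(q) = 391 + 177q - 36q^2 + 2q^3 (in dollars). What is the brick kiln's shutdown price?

Short-run supply begins at min AVC. From VC = 177q - 36q^2 + 2q^3, AVC = 177 - 36q + 2q^2.
At the minimum of AVC, MC = AVC. MC = 177 - 72q + 6q^2; setting MC = AVC gives 4q^2 - 36q = 0, so q = 9. min AVC = 15.
So the shutdown price is $15.

$15 per unit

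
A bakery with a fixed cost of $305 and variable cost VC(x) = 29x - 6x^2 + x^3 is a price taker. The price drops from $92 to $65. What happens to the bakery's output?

Output falls from 7 to 6

AVC = 29 - 6x + x^2, minimized at x = 3 where min AVC = $20. MC = 29 - 12x + 3x^2.
At P = $92 ≥ min AVC, set P = MC on the rising branch: x = 7.
At P = $65 ≥ min AVC, set P = MC: x = 6. The firm stays open but cuts output.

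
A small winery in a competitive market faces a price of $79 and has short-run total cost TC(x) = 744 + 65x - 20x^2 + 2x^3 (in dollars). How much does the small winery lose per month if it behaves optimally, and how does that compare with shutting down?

AVC = 65 - 20x + 2x^2 has its minimum $15 at x = 5; price $79 clears that bar, so the firm operates.
MC = 65 - 40x + 6x^2. Setting P = MC and taking the root on the rising branch gives x* = 7.
TR = 79·7 = 553. TC = 744 + 161 = 905. Profit = 553 − 905 = -$352.
Shutting down would mean losing the fixed cost of $744, so operating at a loss of $352 is better by $392.

Profit = -$352 at x = 7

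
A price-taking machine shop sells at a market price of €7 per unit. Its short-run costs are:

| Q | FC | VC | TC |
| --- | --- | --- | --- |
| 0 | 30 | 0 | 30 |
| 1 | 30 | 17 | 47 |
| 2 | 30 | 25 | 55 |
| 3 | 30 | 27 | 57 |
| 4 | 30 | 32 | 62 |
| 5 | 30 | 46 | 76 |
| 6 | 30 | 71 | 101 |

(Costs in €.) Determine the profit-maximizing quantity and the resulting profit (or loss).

Q = 0 (shut down); profit = -€30

Profit at each row (π = 7Q − TC): Q=0: -30; Q=1: -40; Q=2: -41; Q=3: -36; Q=4: -34; Q=5: -41; Q=6: -59.
Profit is highest at Q = 0. Equivalently, the lowest AVC in the table is 32/4 ≈ €8 at Q = 4, and P = €7 falls below it — price never covers variable cost, so the firm shuts down and loses only its fixed cost.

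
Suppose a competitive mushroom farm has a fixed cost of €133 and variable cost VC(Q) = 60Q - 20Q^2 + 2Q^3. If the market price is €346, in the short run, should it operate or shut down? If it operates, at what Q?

Produce at Q = 11

From TC, MC = TC'(Q) = 60 - 40Q + 6Q^2 and AVC = VC/Q = 60 - 20Q + 2Q^2.
The AVC parabola has its vertex at Q = 20/4 = 5, where AVC = 60 - 20·5 + 2·5^2 = €10.
Because €346 ≥ €10, revenue can cover variable cost; the firm operates.
Solving P = MC: -286 - 40Q + 6Q^2 = 0 ⇒ Q = -13/3 or 11. On the upward-sloping branch, Q* = 11.
Check: AVC at Q = 11 is €82 ≤ P, so revenue covers variable cost.
Profit = P·Q − TC = 346·11 − 1035 = €2771.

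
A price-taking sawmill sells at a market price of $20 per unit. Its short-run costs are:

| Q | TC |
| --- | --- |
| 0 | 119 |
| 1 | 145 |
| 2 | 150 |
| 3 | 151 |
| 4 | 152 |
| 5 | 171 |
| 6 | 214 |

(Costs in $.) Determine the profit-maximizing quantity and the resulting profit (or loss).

Q = 5; profit = -$71

Profit at each row (π = 20Q − TC): Q=0: -119; Q=1: -125; Q=2: -110; Q=3: -91; Q=4: -72; Q=5: -71; Q=6: -94.
Profit is maximized at Q = 5. AVC there is 52/5 = $10.40 ≤ P, so producing beats shutting down (which would give -$119).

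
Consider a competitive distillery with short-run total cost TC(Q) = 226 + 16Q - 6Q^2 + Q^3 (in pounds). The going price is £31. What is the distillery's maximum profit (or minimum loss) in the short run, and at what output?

Profit = -£126 at Q = 5

AVC = 16 - 6Q + Q^2; min AVC = £7 at Q = 3. Since P = £31 ≥ min AVC, the firm produces.
MC = 16 - 12Q + 3Q^2. Setting P = MC and taking the root on the rising branch gives Q* = 5.
TR = 31·5 = 155. TC = 226 + 55 = 281. Profit = 155 − 281 = -£126.
By producing, the firm covers all variable cost plus £100 of fixed cost; shutting down would lose the full £226.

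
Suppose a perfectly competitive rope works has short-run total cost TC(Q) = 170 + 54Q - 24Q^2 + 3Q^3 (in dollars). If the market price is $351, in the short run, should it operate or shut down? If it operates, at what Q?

Produce at Q = 9

Variable cost is VC = 54Q - 24Q^2 + 3Q^3, so AVC = VC/Q = 54 - 24Q + 3Q^2 and MC = dTC/dQ = 54 - 48Q + 9Q^2.
AVC hits its minimum where MC = AVC, at Q = 4, giving min AVC = 54 - 24·4 + 3·4^2 = $6.
Because $351 ≥ $6, revenue can cover variable cost; the firm operates.
P = MC gives -297 - 48Q + 9Q^2 = 0, with roots -11/3 and 9. Take the larger (rising MC): Q* = 9.
Check: AVC at Q = 9 is $81 ≤ P, so revenue covers variable cost.
Profit = P·Q − TC = 351·9 − 899 = $2260.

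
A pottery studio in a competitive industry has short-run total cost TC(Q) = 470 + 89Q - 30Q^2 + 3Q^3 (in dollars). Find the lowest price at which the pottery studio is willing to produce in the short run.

$14 per unit

Short-run supply begins at min AVC. From VC = 89Q - 30Q^2 + 3Q^3, AVC = 89 - 30Q + 3Q^2.
At the minimum of AVC, MC = AVC. MC = 89 - 60Q + 9Q^2; setting MC = AVC gives 6Q^2 - 30Q = 0, so Q = 5. min AVC = 14.
So the shutdown price is $14.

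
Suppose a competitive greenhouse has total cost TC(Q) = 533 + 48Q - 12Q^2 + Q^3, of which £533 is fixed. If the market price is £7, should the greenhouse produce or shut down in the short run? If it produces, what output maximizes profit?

From TC, MC = TC'(Q) = 48 - 24Q + 3Q^2 and AVC = VC/Q = 48 - 12Q + Q^2.
AVC hits its minimum where MC = AVC, at Q = 6, giving min AVC = 48 - 12·6 + 6^2 = £12.
With P < min AVC (£7 < £12), every unit sold adds to the loss.
Best response: produce nothing and absorb the £533 fixed cost.

Shut down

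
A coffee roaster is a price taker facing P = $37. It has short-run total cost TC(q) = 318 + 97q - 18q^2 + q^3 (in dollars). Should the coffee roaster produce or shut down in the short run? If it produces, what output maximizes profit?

Produce at q = 10

Strip out fixed cost: VC = 97q - 18q^2 + q^3. Then AVC = 97 - 18q + q^2 and MC = 97 - 36q + 3q^2.
AVC is minimized where dAVC/dq = -18 + 2q = 0, at q = 9; min AVC = 97 - 18·9 + 9^2 = $16.
Because $37 ≥ $16, revenue can cover variable cost; the firm operates.
Set P = MC: 37 = 97 - 36q + 3q^2 → 60 - 36q + 3q^2 = 0. The roots are q = 2 and q = 10; the profit-maximizing output is on the rising part of MC, so q* = 10.
Check: AVC at q = 10 is $17 ≤ P, so revenue covers variable cost.
Profit = P·q − TC = 37·10 − 488 = -$118, a loss, but smaller than the $318 fixed cost the firm would lose by shutting down.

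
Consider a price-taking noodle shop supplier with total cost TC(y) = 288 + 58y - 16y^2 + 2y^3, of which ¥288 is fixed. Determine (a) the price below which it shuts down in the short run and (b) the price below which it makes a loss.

Shutdown price = ¥26; break-even price = ¥82

Shutdown price = min AVC. AVC = 58 - 16y + 2y^2, with vertex at y = 4 and minimum ¥26.
ATC = 288/y + 58 - 16y + 2y^2. Setting dATC/dy = −288/y^2 − 16 + 4y = 0 gives y = 6 (since 4·6^3 − 16·6^2 = 288).
min ATC = 288/6 + 58 − 16·6 + 2·6^2 = ¥82. That is the break-even price.
For ¥26 ≤ P < ¥82 the firm produces at a loss; below ¥26 it shuts down.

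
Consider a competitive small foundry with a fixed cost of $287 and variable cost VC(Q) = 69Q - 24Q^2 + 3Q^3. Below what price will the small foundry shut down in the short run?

$21 per unit

The shutdown price is the minimum of AVC. VC = 69Q - 24Q^2 + 3Q^3, so AVC = 69 - 24Q + 3Q^2.
dAVC/dQ = -24 + 6Q = 0 gives Q = 4. min AVC = 69 - 24·4 + 3·4^2 = 21.
So the shutdown price is $21.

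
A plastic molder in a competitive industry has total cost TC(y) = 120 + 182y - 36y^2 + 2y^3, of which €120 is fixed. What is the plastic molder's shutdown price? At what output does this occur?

€20 per unit, at y = 9

The shutdown price is the minimum of AVC. VC = 182y - 36y^2 + 2y^3, so AVC = 182 - 36y + 2y^2.
dAVC/dy = -36 + 4y = 0 gives y = 9. min AVC = 182 - 36·9 + 2·9^2 = 20.
The firm shuts down for any P below €20.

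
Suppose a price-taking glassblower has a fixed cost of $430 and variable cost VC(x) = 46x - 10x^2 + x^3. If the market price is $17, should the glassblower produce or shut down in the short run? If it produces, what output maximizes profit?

From TC, MC = TC'(x) = 46 - 20x + 3x^2 and AVC = VC/x = 46 - 10x + x^2.
AVC hits its minimum where MC = AVC, at x = 5, giving min AVC = 46 - 10·5 + 5^2 = $21.
With P < min AVC ($17 < $21), every unit sold adds to the loss.
Best response: produce nothing and absorb the $430 fixed cost.

Shut down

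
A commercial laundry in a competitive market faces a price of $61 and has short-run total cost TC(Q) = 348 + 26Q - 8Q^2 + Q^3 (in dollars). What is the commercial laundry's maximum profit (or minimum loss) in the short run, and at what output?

AVC = 26 - 8Q + Q^2; min AVC = $10 at Q = 4. Since P = $61 ≥ min AVC, the firm produces.
With MC = 26 - 16Q + 3Q^2, P = MC on the upward-sloping part at Q* = 7.
TR = 61·7 = 427. TC = 348 + 133 = 481. Profit = 427 − 481 = -$54.
Shutting down would mean losing the fixed cost of $348, so operating at a loss of $54 is better by $294.

Profit = -$54 at Q = 7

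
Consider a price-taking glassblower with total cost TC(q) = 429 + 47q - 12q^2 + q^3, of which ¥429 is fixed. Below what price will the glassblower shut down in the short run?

Short-run supply begins at min AVC. From VC = 47q - 12q^2 + q^3, AVC = 47 - 12q + q^2.
dAVC/dq = -12 + 2q = 0 gives q = 6. min AVC = 47 - 12·6 + 6^2 = 11.
The firm shuts down for any P below ¥11.

¥11 per unit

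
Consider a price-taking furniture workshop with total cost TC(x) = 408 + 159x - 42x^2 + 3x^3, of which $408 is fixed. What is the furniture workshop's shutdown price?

The firm shuts down when price falls below the minimum of average variable cost. AVC = VC/x = 159 - 42x + 3x^2.
dAVC/dx = -42 + 6x = 0 gives x = 7. min AVC = 159 - 42·7 + 3·7^2 = 12.
For P < $12 the firm produces nothing.

$12 per unit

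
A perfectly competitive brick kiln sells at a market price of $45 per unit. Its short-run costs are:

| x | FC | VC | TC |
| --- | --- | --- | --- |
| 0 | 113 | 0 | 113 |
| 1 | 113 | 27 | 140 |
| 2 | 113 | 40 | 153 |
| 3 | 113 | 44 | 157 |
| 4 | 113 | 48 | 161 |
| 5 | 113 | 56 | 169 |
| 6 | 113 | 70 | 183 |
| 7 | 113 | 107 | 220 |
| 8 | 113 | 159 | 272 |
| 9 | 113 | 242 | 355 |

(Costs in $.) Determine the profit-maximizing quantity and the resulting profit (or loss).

x = 7; profit = $95

Profit at each row (π = 45x − TC): x=0: -113; x=1: -95; x=2: -63; x=3: -22; x=4: 19; x=5: 56; x=6: 87; x=7: 95; x=8: 88; x=9: 50.
Profit is maximized at x = 7. AVC there is 107/7 = $15.29 ≤ P, so producing beats shutting down (which would give -$113).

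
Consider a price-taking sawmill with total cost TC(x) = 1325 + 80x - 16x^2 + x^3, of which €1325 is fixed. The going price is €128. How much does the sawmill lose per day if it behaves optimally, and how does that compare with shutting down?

AVC = 80 - 16x + x^2; min AVC = €16 at x = 8. Since P = €128 ≥ min AVC, the firm produces.
With MC = 80 - 32x + 3x^2, P = MC on the upward-sloping part at x* = 12.
TR = 128·12 = 1536. TC = 1325 + 384 = 1709. Profit = 1536 − 1709 = -€173.
By producing, the firm covers all variable cost plus €1152 of fixed cost; shutting down would lose the full €1325.

Profit = -€173 at x = 12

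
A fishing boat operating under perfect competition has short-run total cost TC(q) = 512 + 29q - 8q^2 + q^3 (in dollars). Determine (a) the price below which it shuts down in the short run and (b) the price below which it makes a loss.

Shutdown price = $13; break-even price = $93

Shutdown price = min AVC. AVC = 29 - 8q + q^2, with vertex at q = 4 and minimum $13.
ATC = 512/q + 29 - 8q + q^2. Setting dATC/dq = −512/q^2 − 8 + 2q = 0 gives q = 8 (since 2·8^3 − 8·8^2 = 512).
min ATC = 512/8 + 29 − 8·8 + 8^2 = $93. That is the break-even price.
Between these two prices the firm operates at a loss; above $93 it earns a profit.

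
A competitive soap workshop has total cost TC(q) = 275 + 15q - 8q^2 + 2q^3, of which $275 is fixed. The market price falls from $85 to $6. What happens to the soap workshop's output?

Output falls from 5 to 0 (the firm shuts down)

MC = 15 - 16q + 6q^2; the shutdown threshold is min AVC = $7 (at q = 2).
With P = $85 above the shutdown price, P = MC gives q = 5.
At P = $6 < min AVC = $7, price no longer covers variable cost at any output, so the firm shuts down: q = 0.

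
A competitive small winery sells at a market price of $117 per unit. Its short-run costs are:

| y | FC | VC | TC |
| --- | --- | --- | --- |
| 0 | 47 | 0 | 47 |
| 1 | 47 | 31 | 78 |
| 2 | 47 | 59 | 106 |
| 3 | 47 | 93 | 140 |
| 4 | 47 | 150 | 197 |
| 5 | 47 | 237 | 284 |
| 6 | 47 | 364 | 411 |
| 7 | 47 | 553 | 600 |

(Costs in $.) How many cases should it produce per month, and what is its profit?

y = 5; profit = $301

Profit at each row (π = 117y − TC): y=0: -47; y=1: 39; y=2: 128; y=3: 211; y=4: 271; y=5: 301; y=6: 291; y=7: 219.
Profit is maximized at y = 5. AVC there is 237/5 = $47.40 ≤ P, so producing beats shutting down (which would give -$47).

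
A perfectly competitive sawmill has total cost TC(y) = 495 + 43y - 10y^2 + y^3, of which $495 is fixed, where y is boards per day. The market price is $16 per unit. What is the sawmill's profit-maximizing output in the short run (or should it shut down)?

Shut down

From TC, MC = TC'(y) = 43 - 20y + 3y^2 and AVC = VC/y = 43 - 10y + y^2.
AVC is minimized where dAVC/dy = -10 + 2y = 0, at y = 5; min AVC = 43 - 10·5 + 5^2 = $18.
Since P = $16 < min AVC = $18, price fails to cover variable cost at any output.
Shutting down limits the loss to fixed cost, $495.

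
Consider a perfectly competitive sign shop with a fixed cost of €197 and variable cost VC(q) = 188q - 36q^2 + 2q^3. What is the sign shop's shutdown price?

€26 per unit

The firm shuts down when price falls below the minimum of average variable cost. AVC = VC/q = 188 - 36q + 2q^2.
At the minimum of AVC, MC = AVC. MC = 188 - 72q + 6q^2; setting MC = AVC gives 4q^2 - 36q = 0, so q = 9. min AVC = 26.
The firm shuts down for any P below €26.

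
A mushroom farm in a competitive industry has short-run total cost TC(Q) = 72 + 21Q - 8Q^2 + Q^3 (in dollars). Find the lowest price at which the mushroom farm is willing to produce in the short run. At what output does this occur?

$5 per unit, at Q = 4

Short-run supply begins at min AVC. From VC = 21Q - 8Q^2 + Q^3, AVC = 21 - 8Q + Q^2.
dAVC/dQ = -8 + 2Q = 0 gives Q = 4. min AVC = 21 - 8·4 + 4^2 = 5.
The firm shuts down for any P below $5.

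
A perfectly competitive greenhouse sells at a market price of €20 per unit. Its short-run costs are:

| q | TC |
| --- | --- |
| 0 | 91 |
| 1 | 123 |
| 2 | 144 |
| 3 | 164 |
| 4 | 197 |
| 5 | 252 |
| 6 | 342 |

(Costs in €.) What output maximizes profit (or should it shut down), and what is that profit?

q = 0 (shut down); profit = -€91

Profit at each row (π = 20q − TC): q=0: -91; q=1: -103; q=2: -104; q=3: -104; q=4: -117; q=5: -152; q=6: -222.
Profit is highest at q = 0. Equivalently, the lowest AVC in the table is 73/3 ≈ €24.33 at q = 3, and P = €20 falls below it — price never covers variable cost, so the firm shuts down and loses only its fixed cost.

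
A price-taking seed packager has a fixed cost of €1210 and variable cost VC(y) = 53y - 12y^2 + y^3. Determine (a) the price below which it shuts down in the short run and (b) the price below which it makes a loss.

AVC = 53 - 12y + y^2; minimized at y = 6, giving min AVC = €17. That is the shutdown price.
ATC = 1210/y + 53 - 12y + y^2. Setting dATC/dy = −1210/y^2 − 12 + 2y = 0 gives y = 11 (since 2·11^3 − 12·11^2 = 1210).
min ATC = 1210/11 + 53 − 12·11 + 11^2 = €152. That is the break-even price.
Between these two prices the firm operates at a loss; above €152 it earns a profit.

Shutdown price = €17; break-even price = €152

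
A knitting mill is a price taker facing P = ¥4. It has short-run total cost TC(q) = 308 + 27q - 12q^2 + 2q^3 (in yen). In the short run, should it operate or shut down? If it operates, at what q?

Strip out fixed cost: VC = 27q - 12q^2 + 2q^3. Then AVC = 27 - 12q + 2q^2 and MC = 27 - 24q + 6q^2.
The AVC parabola has its vertex at q = 12/4 = 3, where AVC = 27 - 12·3 + 2·3^2 = ¥9.
With P < min AVC (¥4 < ¥9), every unit sold adds to the loss.
Shutting down limits the loss to fixed cost, ¥308.

Shut down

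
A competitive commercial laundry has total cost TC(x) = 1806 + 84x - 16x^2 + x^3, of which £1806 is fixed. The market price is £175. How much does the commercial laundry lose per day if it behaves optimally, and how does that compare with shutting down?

AVC = 84 - 16x + x^2 has its minimum £20 at x = 8; price £175 clears that bar, so the firm operates.
MC = 84 - 32x + 3x^2. Setting P = MC and taking the root on the rising branch gives x* = 13.
TR = 175·13 = 2275. TC = 1806 + 585 = 2391. Profit = 2275 − 2391 = -£116.
By producing, the firm covers all variable cost plus £1690 of fixed cost; shutting down would lose the full £1806.

Profit = -£116 at x = 13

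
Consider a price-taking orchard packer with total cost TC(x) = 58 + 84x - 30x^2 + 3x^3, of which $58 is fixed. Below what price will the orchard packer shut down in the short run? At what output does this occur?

$9 per unit, at x = 5

The shutdown price is the minimum of AVC. VC = 84x - 30x^2 + 3x^3, so AVC = 84 - 30x + 3x^2.
dAVC/dx = -30 + 6x = 0 gives x = 5. min AVC = 84 - 30·5 + 3·5^2 = 9.
The firm shuts down for any P below $9.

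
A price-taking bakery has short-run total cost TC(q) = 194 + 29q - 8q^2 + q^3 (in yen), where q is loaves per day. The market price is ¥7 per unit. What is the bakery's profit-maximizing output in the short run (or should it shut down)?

Shut down

Variable cost is VC = 29q - 8q^2 + q^3, so AVC = VC/q = 29 - 8q + q^2 and MC = dTC/dq = 29 - 16q + 3q^2.
AVC is minimized where dAVC/dq = -8 + 2q = 0, at q = 4; min AVC = 29 - 8·4 + 4^2 = ¥13.
With P < min AVC (¥7 < ¥13), every unit sold adds to the loss.
The firm minimizes its loss by shutting down and losing only its fixed cost of ¥194.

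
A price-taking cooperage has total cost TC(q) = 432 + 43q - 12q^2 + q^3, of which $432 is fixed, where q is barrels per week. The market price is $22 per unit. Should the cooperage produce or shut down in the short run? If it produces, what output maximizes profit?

From TC, MC = TC'(q) = 43 - 24q + 3q^2 and AVC = VC/q = 43 - 12q + q^2.
The AVC parabola has its vertex at q = 12/2 = 6, where AVC = 43 - 12·6 + 6^2 = $7.
P = $22 exceeds min AVC = $7, so the firm stays open.
Set P = MC: 22 = 43 - 24q + 3q^2 → 21 - 24q + 3q^2 = 0. The roots are q = 1 and q = 7; the profit-maximizing output is on the rising part of MC, so q* = 7.
Check: AVC at q = 7 is $8 ≤ P, so revenue covers variable cost.
Profit = P·q − TC = 22·7 − 488 = -$334, a loss, but smaller than the $432 fixed cost the firm would lose by shutting down.

Produce at q = 7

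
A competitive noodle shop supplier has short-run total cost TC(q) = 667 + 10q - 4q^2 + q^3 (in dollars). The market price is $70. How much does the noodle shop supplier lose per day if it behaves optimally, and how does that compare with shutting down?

AVC = 10 - 4q + q^2; min AVC = $6 at q = 2. Since P = $70 ≥ min AVC, the firm produces.
With MC = 10 - 8q + 3q^2, P = MC on the upward-sloping part at q* = 6.
TR = 70·6 = 420. TC = 667 + 132 = 799. Profit = 420 − 799 = -$379.
Shutting down would mean losing the fixed cost of $667, so operating at a loss of $379 is better by $288.

Profit = -$379 at q = 6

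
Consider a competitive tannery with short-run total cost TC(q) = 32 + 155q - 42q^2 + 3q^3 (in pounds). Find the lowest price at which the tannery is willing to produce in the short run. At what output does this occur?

Short-run supply begins at min AVC. From VC = 155q - 42q^2 + 3q^3, AVC = 155 - 42q + 3q^2.
dAVC/dq = -42 + 6q = 0 gives q = 7. min AVC = 155 - 42·7 + 3·7^2 = 8.
So the shutdown price is £8.

£8 per unit, at q = 7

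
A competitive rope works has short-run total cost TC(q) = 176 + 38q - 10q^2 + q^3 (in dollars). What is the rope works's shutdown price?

$13 per unit

The firm shuts down when price falls below the minimum of average variable cost. AVC = VC/q = 38 - 10q + q^2.
dAVC/dq = -10 + 2q = 0 gives q = 5. min AVC = 38 - 10·5 + 5^2 = 13.
So the shutdown price is $13.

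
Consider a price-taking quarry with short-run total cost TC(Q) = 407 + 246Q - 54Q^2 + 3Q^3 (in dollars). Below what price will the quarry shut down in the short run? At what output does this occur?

$3 per unit, at Q = 9

The firm shuts down when price falls below the minimum of average variable cost. AVC = VC/Q = 246 - 54Q + 3Q^2.
dAVC/dQ = -54 + 6Q = 0 gives Q = 9. min AVC = 246 - 54·9 + 3·9^2 = 3.
The firm shuts down for any P below $3.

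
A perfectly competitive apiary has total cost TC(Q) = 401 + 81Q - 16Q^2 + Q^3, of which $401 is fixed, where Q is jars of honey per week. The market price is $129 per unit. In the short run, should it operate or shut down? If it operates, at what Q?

Produce at Q = 12

From TC, MC = TC'(Q) = 81 - 32Q + 3Q^2 and AVC = VC/Q = 81 - 16Q + Q^2.
AVC hits its minimum where MC = AVC, at Q = 8, giving min AVC = 81 - 16·8 + 8^2 = $17.
Because $129 ≥ $17, revenue can cover variable cost; the firm operates.
P = MC gives -48 - 32Q + 3Q^2 = 0, with roots -4/3 and 12. Take the larger (rising MC): Q* = 12.
Check: AVC at Q = 12 is $33 ≤ P, so revenue covers variable cost.
Profit = P·Q − TC = 129·12 − 797 = $751.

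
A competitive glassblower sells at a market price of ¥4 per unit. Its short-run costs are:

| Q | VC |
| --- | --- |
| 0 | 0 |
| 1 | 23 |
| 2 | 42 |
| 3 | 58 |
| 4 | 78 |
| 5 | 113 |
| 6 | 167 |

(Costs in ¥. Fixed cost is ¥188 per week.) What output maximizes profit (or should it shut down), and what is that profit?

Q = 0 (shut down); profit = -¥188

Compute π = P·Q − TC at each output: Q=0: -188; Q=1: -207; Q=2: -222; Q=3: -234; Q=4: -250; Q=5: -281; Q=6: -331.
Profit is highest at Q = 0. Equivalently, the lowest AVC in the table is 58/3 ≈ ¥19.33 at Q = 3, and P = ¥4 falls below it — price never covers variable cost, so the firm shuts down and loses only its fixed cost.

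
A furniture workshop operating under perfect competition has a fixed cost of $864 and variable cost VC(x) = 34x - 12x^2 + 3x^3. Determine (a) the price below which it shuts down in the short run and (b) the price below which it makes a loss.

Shutdown price = $22; break-even price = $214

AVC = 34 - 12x + 3x^2; minimized at x = 2, giving min AVC = $22. That is the shutdown price.
ATC = 864/x + 34 - 12x + 3x^2. Setting dATC/dx = −864/x^2 − 12 + 6x = 0 gives x = 6 (since 6·6^3 − 12·6^2 = 864).
min ATC = 864/6 + 34 − 12·6 + 3·6^2 = $214. That is the break-even price.
Between these two prices the firm operates at a loss; above $214 it earns a profit.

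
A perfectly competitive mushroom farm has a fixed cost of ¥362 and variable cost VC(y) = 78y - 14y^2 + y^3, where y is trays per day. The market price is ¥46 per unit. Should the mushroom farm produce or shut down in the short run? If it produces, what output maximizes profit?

Variable cost is VC = 78y - 14y^2 + y^3, so AVC = VC/y = 78 - 14y + y^2 and MC = dTC/dy = 78 - 28y + 3y^2.
AVC hits its minimum where MC = AVC, at y = 7, giving min AVC = 78 - 14·7 + 7^2 = ¥29.
Since P = ¥46 ≥ min AVC = ¥29, price covers variable cost and the firm should produce.
Solving P = MC: 32 - 28y + 3y^2 = 0 ⇒ y = 4/3 or 8. On the upward-sloping branch, y* = 8.
Check: AVC at y = 8 is ¥30 ≤ P, so revenue covers variable cost.
Profit = P·y − TC = 46·8 − 602 = -¥234, a loss, but smaller than the ¥362 fixed cost the firm would lose by shutting down.

Produce at y = 8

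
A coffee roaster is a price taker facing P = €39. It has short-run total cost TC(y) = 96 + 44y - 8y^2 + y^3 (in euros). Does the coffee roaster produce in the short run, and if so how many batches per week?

Produce at y = 5

Variable cost is VC = 44y - 8y^2 + y^3, so AVC = VC/y = 44 - 8y + y^2 and MC = dTC/dy = 44 - 16y + 3y^2.
AVC is minimized where dAVC/dy = -8 + 2y = 0, at y = 4; min AVC = 44 - 8·4 + 4^2 = €28.
Because €39 ≥ €28, revenue can cover variable cost; the firm operates.
Solving P = MC: 5 - 16y + 3y^2 = 0 ⇒ y = 1/3 or 5. On the upward-sloping branch, y* = 5.
Check: AVC at y = 5 is €29 ≤ P, so revenue covers variable cost.
Profit = P·y − TC = 39·5 − 241 = -€46, a loss, but smaller than the €96 fixed cost the firm would lose by shutting down.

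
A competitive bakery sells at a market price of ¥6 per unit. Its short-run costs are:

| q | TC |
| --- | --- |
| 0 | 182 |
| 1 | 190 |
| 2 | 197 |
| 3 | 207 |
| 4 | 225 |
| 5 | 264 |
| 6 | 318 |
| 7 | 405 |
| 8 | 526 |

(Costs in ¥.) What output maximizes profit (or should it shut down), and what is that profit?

q = 0 (shut down); profit = -¥182

Profit at each row (π = 6q − TC): q=0: -182; q=1: -184; q=2: -185; q=3: -189; q=4: -201; q=5: -234; q=6: -282; q=7: -363; q=8: -478.
Profit is highest at q = 0. Equivalently, the lowest AVC in the table is 15/2 ≈ ¥7.50 at q = 2, and P = ¥6 falls below it — price never covers variable cost, so the firm shuts down and loses only its fixed cost.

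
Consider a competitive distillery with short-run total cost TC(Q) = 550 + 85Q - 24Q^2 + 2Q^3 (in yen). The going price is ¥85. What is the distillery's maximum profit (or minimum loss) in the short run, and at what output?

Profit = -¥38 at Q = 8

AVC = 85 - 24Q + 2Q^2; min AVC = ¥13 at Q = 6. Since P = ¥85 ≥ min AVC, the firm produces.
With MC = 85 - 48Q + 6Q^2, P = MC on the upward-sloping part at Q* = 8.
TR = 85·8 = 680. TC = 550 + 168 = 718. Profit = 680 − 718 = -¥38.
Shutting down would mean losing the fixed cost of ¥550, so operating at a loss of ¥38 is better by ¥512.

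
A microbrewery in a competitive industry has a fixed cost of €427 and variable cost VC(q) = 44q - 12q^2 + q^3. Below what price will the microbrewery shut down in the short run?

€8 per unit

Short-run supply begins at min AVC. From VC = 44q - 12q^2 + q^3, AVC = 44 - 12q + q^2.
dAVC/dq = -12 + 2q = 0 gives q = 6. min AVC = 44 - 12·6 + 6^2 = 8.
The firm shuts down for any P below €8.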